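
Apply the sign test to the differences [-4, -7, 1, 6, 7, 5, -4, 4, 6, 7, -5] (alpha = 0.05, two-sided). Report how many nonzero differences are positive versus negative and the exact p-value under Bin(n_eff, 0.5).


Step 1: Discard zero differences. Original n = 11; n_eff = number of nonzero differences = 11.
Nonzero differences (with sign): -4, -7, +1, +6, +7, +5, -4, +4, +6, +7, -5
Step 2: Count signs: positive = 7, negative = 4.
Step 3: Under H0: P(positive) = 0.5, so the number of positives S ~ Bin(11, 0.5).
Step 4: Two-sided exact p-value = sum of Bin(11,0.5) probabilities at or below the observed probability = 0.548828.
Step 5: alpha = 0.05. fail to reject H0.

n_eff = 11, pos = 7, neg = 4, p = 0.548828, fail to reject H0.


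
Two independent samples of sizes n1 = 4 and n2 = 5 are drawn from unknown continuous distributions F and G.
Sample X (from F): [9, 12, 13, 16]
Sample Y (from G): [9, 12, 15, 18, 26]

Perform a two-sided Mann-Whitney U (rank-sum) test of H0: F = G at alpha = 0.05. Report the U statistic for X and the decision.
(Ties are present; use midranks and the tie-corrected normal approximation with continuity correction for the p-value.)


Step 1: Combine and sort all 9 observations; assign midranks.
sorted (value, group): (9,X), (9,Y), (12,X), (12,Y), (13,X), (15,Y), (16,X), (18,Y), (26,Y)
ranks: 9->1.5, 9->1.5, 12->3.5, 12->3.5, 13->5, 15->6, 16->7, 18->8, 26->9
Step 2: Rank sum for X: R1 = 1.5 + 3.5 + 5 + 7 = 17.
Step 3: U_X = R1 - n1(n1+1)/2 = 17 - 4*5/2 = 17 - 10 = 7.
       U_Y = n1*n2 - U_X = 20 - 7 = 13.
Step 4: Ties are present, so use the tie-corrected normal approximation (with continuity correction) for the p-value.
Step 5: p-value = 0.536878; compare to alpha = 0.05. fail to reject H0.

U_X = 7, p = 0.536878, fail to reject H0 at alpha = 0.05.


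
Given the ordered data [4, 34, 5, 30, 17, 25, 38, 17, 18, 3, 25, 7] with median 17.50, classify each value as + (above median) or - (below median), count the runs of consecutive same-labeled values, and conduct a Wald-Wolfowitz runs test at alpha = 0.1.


Step 1: Compute median = 17.50; label A = above, B = below.
Labels in order: BABABAABABAB  (n_A = 6, n_B = 6)
Step 2: Count runs R = 11.
Step 3: Under H0 (random ordering), E[R] = 2*n_A*n_B/(n_A+n_B) + 1 = 2*6*6/12 + 1 = 7.0000.
        Var[R] = 2*n_A*n_B*(2*n_A*n_B - n_A - n_B) / ((n_A+n_B)^2 * (n_A+n_B-1)) = 4320/1584 = 2.7273.
        SD[R] = 1.6514.
Step 4: Continuity-corrected z = (R - 0.5 - E[R]) / SD[R] = (11 - 0.5 - 7.0000) / 1.6514 = 2.1194.
Step 5: Two-sided p-value via normal approximation = 2*(1 - Phi(|z|)) = 0.034060.
Step 6: alpha = 0.1. reject H0.

R = 11, z = 2.1194, p = 0.034060, reject H0.


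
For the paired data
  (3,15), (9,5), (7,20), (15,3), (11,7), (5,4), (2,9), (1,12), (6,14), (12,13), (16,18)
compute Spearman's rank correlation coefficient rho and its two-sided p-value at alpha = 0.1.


Step 1: Rank x and y separately (midranks; no ties here).
rank(x): 3->3, 9->7, 7->6, 15->10, 11->8, 5->4, 2->2, 1->1, 6->5, 12->9, 16->11
rank(y): 15->9, 5->3, 20->11, 3->1, 7->4, 4->2, 9->5, 12->6, 14->8, 13->7, 18->10
Step 2: d_i = R_x(i) - R_y(i); compute d_i^2.
  (3-9)^2=36, (7-3)^2=16, (6-11)^2=25, (10-1)^2=81, (8-4)^2=16, (4-2)^2=4, (2-5)^2=9, (1-6)^2=25, (5-8)^2=9, (9-7)^2=4, (11-10)^2=1
sum(d^2) = 226.
Step 3: rho = 1 - 6*226 / (11*(11^2 - 1)) = 1 - 1356/1320 = -0.027273.
Step 4: Under H0, t = rho * sqrt((n-2)/(1-rho^2)) = -0.0818 ~ t(9).
Step 5: Two-sided p-value from the t-distribution with 9 df = 0.936558.
Step 6: alpha = 0.1. fail to reject H0.

rho = -0.0273, p = 0.936558, fail to reject H0 at alpha = 0.1.


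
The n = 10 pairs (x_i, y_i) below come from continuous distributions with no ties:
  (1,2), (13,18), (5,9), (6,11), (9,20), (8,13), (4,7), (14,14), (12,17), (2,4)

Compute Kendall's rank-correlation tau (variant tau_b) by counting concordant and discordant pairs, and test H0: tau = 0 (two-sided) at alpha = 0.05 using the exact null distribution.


Step 1: Enumerate the 45 unordered pairs (i,j) with i<j and classify each by sign(x_j-x_i) * sign(y_j-y_i).
  (1,2):dx=+12,dy=+16->C; (1,3):dx=+4,dy=+7->C; (1,4):dx=+5,dy=+9->C; (1,5):dx=+8,dy=+18->C
  (1,6):dx=+7,dy=+11->C; (1,7):dx=+3,dy=+5->C; (1,8):dx=+13,dy=+12->C; (1,9):dx=+11,dy=+15->C
  (1,10):dx=+1,dy=+2->C; (2,3):dx=-8,dy=-9->C; (2,4):dx=-7,dy=-7->C; (2,5):dx=-4,dy=+2->D
  (2,6):dx=-5,dy=-5->C; (2,7):dx=-9,dy=-11->C; (2,8):dx=+1,dy=-4->D; (2,9):dx=-1,dy=-1->C
  (2,10):dx=-11,dy=-14->C; (3,4):dx=+1,dy=+2->C; (3,5):dx=+4,dy=+11->C; (3,6):dx=+3,dy=+4->C
  (3,7):dx=-1,dy=-2->C; (3,8):dx=+9,dy=+5->C; (3,9):dx=+7,dy=+8->C; (3,10):dx=-3,dy=-5->C
  (4,5):dx=+3,dy=+9->C; (4,6):dx=+2,dy=+2->C; (4,7):dx=-2,dy=-4->C; (4,8):dx=+8,dy=+3->C
  (4,9):dx=+6,dy=+6->C; (4,10):dx=-4,dy=-7->C; (5,6):dx=-1,dy=-7->C; (5,7):dx=-5,dy=-13->C
  (5,8):dx=+5,dy=-6->D; (5,9):dx=+3,dy=-3->D; (5,10):dx=-7,dy=-16->C; (6,7):dx=-4,dy=-6->C
  (6,8):dx=+6,dy=+1->C; (6,9):dx=+4,dy=+4->C; (6,10):dx=-6,dy=-9->C; (7,8):dx=+10,dy=+7->C
  (7,9):dx=+8,dy=+10->C; (7,10):dx=-2,dy=-3->C; (8,9):dx=-2,dy=+3->D; (8,10):dx=-12,dy=-10->C
  (9,10):dx=-10,dy=-13->C
Step 2: C = 40, D = 5, total pairs = 45.
Step 3: tau = (C - D)/(n(n-1)/2) = (40 - 5)/45 = 0.777778.
Step 4: Exact two-sided p-value (enumerate n! = 3628800 permutations of y under H0): p = 0.000946.
Step 5: alpha = 0.05. reject H0.

tau_b = 0.7778 (C=40, D=5), p = 0.000946, reject H0.


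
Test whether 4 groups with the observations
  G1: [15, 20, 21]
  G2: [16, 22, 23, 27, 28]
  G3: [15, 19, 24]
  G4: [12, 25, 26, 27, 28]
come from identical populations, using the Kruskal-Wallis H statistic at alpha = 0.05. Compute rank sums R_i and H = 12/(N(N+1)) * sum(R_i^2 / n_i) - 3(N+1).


Step 1: Combine all N = 16 observations and assign midranks.
sorted (value, group, rank): (12,G4,1), (15,G1,2.5), (15,G3,2.5), (16,G2,4), (19,G3,5), (20,G1,6), (21,G1,7), (22,G2,8), (23,G2,9), (24,G3,10), (25,G4,11), (26,G4,12), (27,G2,13.5), (27,G4,13.5), (28,G2,15.5), (28,G4,15.5)
Step 2: Sum ranks within each group.
R_1 = 15.5 (n_1 = 3)
R_2 = 50 (n_2 = 5)
R_3 = 17.5 (n_3 = 3)
R_4 = 53 (n_4 = 5)
Step 3: H = 12/(N(N+1)) * sum(R_i^2/n_i) - 3(N+1)
     = 12/(16*17) * (15.5^2/3 + 50^2/5 + 17.5^2/3 + 53^2/5) - 3*17
     = 0.044118 * 1243.97 - 51
     = 3.880882.
Step 4: Ties present; correction factor C = 1 - 18/(16^3 - 16) = 0.995588. Corrected H = 3.880882 / 0.995588 = 3.898080.
Step 5: Under H0, H ~ chi^2(3); p-value = 0.272682.
Step 6: alpha = 0.05. fail to reject H0.

H = 3.8981, df = 3, p = 0.272682, fail to reject H0.


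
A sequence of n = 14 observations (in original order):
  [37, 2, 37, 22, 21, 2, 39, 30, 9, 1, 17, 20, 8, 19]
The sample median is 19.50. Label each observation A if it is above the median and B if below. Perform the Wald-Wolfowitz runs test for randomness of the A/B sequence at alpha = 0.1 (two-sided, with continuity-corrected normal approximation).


Step 1: Compute median = 19.50; label A = above, B = below.
Labels in order: ABAAABAABBBABB  (n_A = 7, n_B = 7)
Step 2: Count runs R = 8.
Step 3: Under H0 (random ordering), E[R] = 2*n_A*n_B/(n_A+n_B) + 1 = 2*7*7/14 + 1 = 8.0000.
        Var[R] = 2*n_A*n_B*(2*n_A*n_B - n_A - n_B) / ((n_A+n_B)^2 * (n_A+n_B-1)) = 8232/2548 = 3.2308.
        SD[R] = 1.7974.
Step 4: R = E[R], so z = 0 with no continuity correction.
Step 5: Two-sided p-value via normal approximation = 2*(1 - Phi(|z|)) = 1.000000.
Step 6: alpha = 0.1. fail to reject H0.

R = 8, z = 0.0000, p = 1.000000, fail to reject H0.


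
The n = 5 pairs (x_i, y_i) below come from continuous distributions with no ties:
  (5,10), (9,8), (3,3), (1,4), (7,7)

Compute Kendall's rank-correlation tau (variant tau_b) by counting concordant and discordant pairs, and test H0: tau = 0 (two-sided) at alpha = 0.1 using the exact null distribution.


Step 1: Enumerate the 10 unordered pairs (i,j) with i<j and classify each by sign(x_j-x_i) * sign(y_j-y_i).
  (1,2):dx=+4,dy=-2->D; (1,3):dx=-2,dy=-7->C; (1,4):dx=-4,dy=-6->C; (1,5):dx=+2,dy=-3->D
  (2,3):dx=-6,dy=-5->C; (2,4):dx=-8,dy=-4->C; (2,5):dx=-2,dy=-1->C; (3,4):dx=-2,dy=+1->D
  (3,5):dx=+4,dy=+4->C; (4,5):dx=+6,dy=+3->C
Step 2: C = 7, D = 3, total pairs = 10.
Step 3: tau = (C - D)/(n(n-1)/2) = (7 - 3)/10 = 0.400000.
Step 4: Exact two-sided p-value (enumerate n! = 120 permutations of y under H0): p = 0.483333.
Step 5: alpha = 0.1. fail to reject H0.

tau_b = 0.4000 (C=7, D=3), p = 0.483333, fail to reject H0.


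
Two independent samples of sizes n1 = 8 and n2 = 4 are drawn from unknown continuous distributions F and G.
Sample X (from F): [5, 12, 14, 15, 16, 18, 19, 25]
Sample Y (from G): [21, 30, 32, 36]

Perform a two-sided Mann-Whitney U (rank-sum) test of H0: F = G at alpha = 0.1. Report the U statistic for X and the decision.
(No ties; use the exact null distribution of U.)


Step 1: Combine and sort all 12 observations; assign midranks.
sorted (value, group): (5,X), (12,X), (14,X), (15,X), (16,X), (18,X), (19,X), (21,Y), (25,X), (30,Y), (32,Y), (36,Y)
ranks: 5->1, 12->2, 14->3, 15->4, 16->5, 18->6, 19->7, 21->8, 25->9, 30->10, 32->11, 36->12
Step 2: Rank sum for X: R1 = 1 + 2 + 3 + 4 + 5 + 6 + 7 + 9 = 37.
Step 3: U_X = R1 - n1(n1+1)/2 = 37 - 8*9/2 = 37 - 36 = 1.
       U_Y = n1*n2 - U_X = 32 - 1 = 31.
Step 4: No ties, so the exact null distribution of U (based on enumerating the C(12,8) = 495 equally likely rank assignments) gives the two-sided p-value.
Step 5: p-value = 0.008081; compare to alpha = 0.1. reject H0.

U_X = 1, p = 0.008081, reject H0 at alpha = 0.1.


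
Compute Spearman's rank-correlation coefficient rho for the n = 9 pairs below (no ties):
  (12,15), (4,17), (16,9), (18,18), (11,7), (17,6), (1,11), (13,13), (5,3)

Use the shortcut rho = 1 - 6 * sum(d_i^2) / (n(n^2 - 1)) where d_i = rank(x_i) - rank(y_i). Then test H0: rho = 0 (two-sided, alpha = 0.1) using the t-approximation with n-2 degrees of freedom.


Step 1: Rank x and y separately (midranks; no ties here).
rank(x): 12->5, 4->2, 16->7, 18->9, 11->4, 17->8, 1->1, 13->6, 5->3
rank(y): 15->7, 17->8, 9->4, 18->9, 7->3, 6->2, 11->5, 13->6, 3->1
Step 2: d_i = R_x(i) - R_y(i); compute d_i^2.
  (5-7)^2=4, (2-8)^2=36, (7-4)^2=9, (9-9)^2=0, (4-3)^2=1, (8-2)^2=36, (1-5)^2=16, (6-6)^2=0, (3-1)^2=4
sum(d^2) = 106.
Step 3: rho = 1 - 6*106 / (9*(9^2 - 1)) = 1 - 636/720 = 0.116667.
Step 4: Under H0, t = rho * sqrt((n-2)/(1-rho^2)) = 0.3108 ~ t(7).
Step 5: Two-sided p-value from the t-distribution with 7 df = 0.765008.
Step 6: alpha = 0.1. fail to reject H0.

rho = 0.1167, p = 0.765008, fail to reject H0 at alpha = 0.1.


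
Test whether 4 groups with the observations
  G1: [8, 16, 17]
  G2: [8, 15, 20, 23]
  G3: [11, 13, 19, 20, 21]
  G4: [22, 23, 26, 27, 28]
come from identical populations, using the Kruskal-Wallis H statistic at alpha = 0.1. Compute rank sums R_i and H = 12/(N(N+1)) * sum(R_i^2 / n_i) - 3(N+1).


Step 1: Combine all N = 17 observations and assign midranks.
sorted (value, group, rank): (8,G1,1.5), (8,G2,1.5), (11,G3,3), (13,G3,4), (15,G2,5), (16,G1,6), (17,G1,7), (19,G3,8), (20,G2,9.5), (20,G3,9.5), (21,G3,11), (22,G4,12), (23,G2,13.5), (23,G4,13.5), (26,G4,15), (27,G4,16), (28,G4,17)
Step 2: Sum ranks within each group.
R_1 = 14.5 (n_1 = 3)
R_2 = 29.5 (n_2 = 4)
R_3 = 35.5 (n_3 = 5)
R_4 = 73.5 (n_4 = 5)
Step 3: H = 12/(N(N+1)) * sum(R_i^2/n_i) - 3(N+1)
     = 12/(17*18) * (14.5^2/3 + 29.5^2/4 + 35.5^2/5 + 73.5^2/5) - 3*18
     = 0.039216 * 1620.15 - 54
     = 9.535131.
Step 4: Ties present; correction factor C = 1 - 18/(17^3 - 17) = 0.996324. Corrected H = 9.535131 / 0.996324 = 9.570316.
Step 5: Under H0, H ~ chi^2(3); p-value = 0.022595.
Step 6: alpha = 0.1. reject H0.

H = 9.5703, df = 3, p = 0.022595, reject H0.


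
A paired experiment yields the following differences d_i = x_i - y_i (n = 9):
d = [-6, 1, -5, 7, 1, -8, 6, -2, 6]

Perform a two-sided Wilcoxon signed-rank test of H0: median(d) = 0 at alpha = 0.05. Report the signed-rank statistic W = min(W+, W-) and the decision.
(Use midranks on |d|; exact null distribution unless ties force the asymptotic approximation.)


Step 1: Drop any zero differences (none here) and take |d_i|.
|d| = [6, 1, 5, 7, 1, 8, 6, 2, 6]
Step 2: Midrank |d_i| (ties get averaged ranks).
ranks: |6|->6, |1|->1.5, |5|->4, |7|->8, |1|->1.5, |8|->9, |6|->6, |2|->3, |6|->6
Step 3: Attach original signs; sum ranks with positive sign and with negative sign.
W+ = 1.5 + 8 + 1.5 + 6 + 6 = 23
W- = 6 + 4 + 9 + 3 = 22
(Check: W+ + W- = 45 should equal n(n+1)/2 = 45.)
Step 4: Test statistic W = min(W+, W-) = 22.
Step 5: Ties in |d|, so use the tie-corrected normal approximation.
        E[W] = n(n+1)/4 = 9*10/4 = 22.5.
        Tie groups: |d|=1 (t=2), |d|=6 (t=3); sum(t^3 - t) = 30.
        Var[W] = n(n+1)(2n+1)/24 - sum(t^3-t)/48 = 1710/24 - 30/48 = 70.625.
        z = (W - E[W]) / sqrt(Var[W]) = (22 - 22.5) / 8.4039 = -0.0595.
        Two-sided p = 2*Phi(z) = 0.952557.
Step 6: alpha = 0.05. fail to reject H0.

W+ = 23, W- = 22, W = min = 22, p = 0.952557, fail to reject H0.


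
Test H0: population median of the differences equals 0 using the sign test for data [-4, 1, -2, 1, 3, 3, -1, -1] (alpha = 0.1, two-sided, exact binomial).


Step 1: Discard zero differences. Original n = 8; n_eff = number of nonzero differences = 8.
Nonzero differences (with sign): -4, +1, -2, +1, +3, +3, -1, -1
Step 2: Count signs: positive = 4, negative = 4.
Step 3: Under H0: P(positive) = 0.5, so the number of positives S ~ Bin(8, 0.5).
Step 4: Two-sided exact p-value = sum of Bin(8,0.5) probabilities at or below the observed probability = 1.000000.
Step 5: alpha = 0.1. fail to reject H0.

n_eff = 8, pos = 4, neg = 4, p = 1.000000, fail to reject H0.


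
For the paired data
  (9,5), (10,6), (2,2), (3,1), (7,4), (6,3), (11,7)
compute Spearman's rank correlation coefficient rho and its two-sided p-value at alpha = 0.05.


Step 1: Rank x and y separately (midranks; no ties here).
rank(x): 9->5, 10->6, 2->1, 3->2, 7->4, 6->3, 11->7
rank(y): 5->5, 6->6, 2->2, 1->1, 4->4, 3->3, 7->7
Step 2: d_i = R_x(i) - R_y(i); compute d_i^2.
  (5-5)^2=0, (6-6)^2=0, (1-2)^2=1, (2-1)^2=1, (4-4)^2=0, (3-3)^2=0, (7-7)^2=0
sum(d^2) = 2.
Step 3: rho = 1 - 6*2 / (7*(7^2 - 1)) = 1 - 12/336 = 0.964286.
Step 4: Under H0, t = rho * sqrt((n-2)/(1-rho^2)) = 8.1408 ~ t(5).
Step 5: Two-sided p-value from the t-distribution with 5 df = 0.000454.
Step 6: alpha = 0.05. reject H0.

rho = 0.9643, p = 0.000454, reject H0 at alpha = 0.05.


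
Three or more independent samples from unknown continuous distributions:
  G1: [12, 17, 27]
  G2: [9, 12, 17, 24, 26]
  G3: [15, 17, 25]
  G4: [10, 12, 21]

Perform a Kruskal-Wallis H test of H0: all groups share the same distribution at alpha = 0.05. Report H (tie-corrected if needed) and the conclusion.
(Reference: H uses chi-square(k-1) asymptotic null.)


Step 1: Combine all N = 14 observations and assign midranks.
sorted (value, group, rank): (9,G2,1), (10,G4,2), (12,G1,4), (12,G2,4), (12,G4,4), (15,G3,6), (17,G1,8), (17,G2,8), (17,G3,8), (21,G4,10), (24,G2,11), (25,G3,12), (26,G2,13), (27,G1,14)
Step 2: Sum ranks within each group.
R_1 = 26 (n_1 = 3)
R_2 = 37 (n_2 = 5)
R_3 = 26 (n_3 = 3)
R_4 = 16 (n_4 = 3)
Step 3: H = 12/(N(N+1)) * sum(R_i^2/n_i) - 3(N+1)
     = 12/(14*15) * (26^2/3 + 37^2/5 + 26^2/3 + 16^2/3) - 3*15
     = 0.057143 * 809.8 - 45
     = 1.274286.
Step 4: Ties present; correction factor C = 1 - 48/(14^3 - 14) = 0.982418. Corrected H = 1.274286 / 0.982418 = 1.297092.
Step 5: Under H0, H ~ chi^2(3); p-value = 0.729824.
Step 6: alpha = 0.05. fail to reject H0.

H = 1.2971, df = 3, p = 0.729824, fail to reject H0.


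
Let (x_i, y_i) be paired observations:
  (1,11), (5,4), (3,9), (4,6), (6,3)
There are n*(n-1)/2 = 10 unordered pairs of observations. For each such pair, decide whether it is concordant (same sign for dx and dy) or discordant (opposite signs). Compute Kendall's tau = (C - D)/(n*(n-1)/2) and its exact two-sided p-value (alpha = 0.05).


Step 1: Enumerate the 10 unordered pairs (i,j) with i<j and classify each by sign(x_j-x_i) * sign(y_j-y_i).
  (1,2):dx=+4,dy=-7->D; (1,3):dx=+2,dy=-2->D; (1,4):dx=+3,dy=-5->D; (1,5):dx=+5,dy=-8->D
  (2,3):dx=-2,dy=+5->D; (2,4):dx=-1,dy=+2->D; (2,5):dx=+1,dy=-1->D; (3,4):dx=+1,dy=-3->D
  (3,5):dx=+3,dy=-6->D; (4,5):dx=+2,dy=-3->D
Step 2: C = 0, D = 10, total pairs = 10.
Step 3: tau = (C - D)/(n(n-1)/2) = (0 - 10)/10 = -1.000000.
Step 4: Exact two-sided p-value (enumerate n! = 120 permutations of y under H0): p = 0.016667.
Step 5: alpha = 0.05. reject H0.

tau_b = -1.0000 (C=0, D=10), p = 0.016667, reject H0.


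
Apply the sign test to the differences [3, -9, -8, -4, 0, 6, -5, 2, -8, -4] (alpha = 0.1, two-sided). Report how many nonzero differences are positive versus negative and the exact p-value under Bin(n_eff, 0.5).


Step 1: Discard zero differences. Original n = 10; n_eff = number of nonzero differences = 9.
Nonzero differences (with sign): +3, -9, -8, -4, +6, -5, +2, -8, -4
Step 2: Count signs: positive = 3, negative = 6.
Step 3: Under H0: P(positive) = 0.5, so the number of positives S ~ Bin(9, 0.5).
Step 4: Two-sided exact p-value = sum of Bin(9,0.5) probabilities at or below the observed probability = 0.507812.
Step 5: alpha = 0.1. fail to reject H0.

n_eff = 9, pos = 3, neg = 6, p = 0.507812, fail to reject H0.


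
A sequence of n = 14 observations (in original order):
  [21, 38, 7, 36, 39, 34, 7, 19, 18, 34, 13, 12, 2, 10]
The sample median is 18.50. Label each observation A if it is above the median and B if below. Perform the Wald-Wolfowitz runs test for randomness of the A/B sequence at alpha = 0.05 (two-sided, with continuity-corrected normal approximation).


Step 1: Compute median = 18.50; label A = above, B = below.
Labels in order: AABAAABABABBBB  (n_A = 7, n_B = 7)
Step 2: Count runs R = 8.
Step 3: Under H0 (random ordering), E[R] = 2*n_A*n_B/(n_A+n_B) + 1 = 2*7*7/14 + 1 = 8.0000.
        Var[R] = 2*n_A*n_B*(2*n_A*n_B - n_A - n_B) / ((n_A+n_B)^2 * (n_A+n_B-1)) = 8232/2548 = 3.2308.
        SD[R] = 1.7974.
Step 4: R = E[R], so z = 0 with no continuity correction.
Step 5: Two-sided p-value via normal approximation = 2*(1 - Phi(|z|)) = 1.000000.
Step 6: alpha = 0.05. fail to reject H0.

R = 8, z = 0.0000, p = 1.000000, fail to reject H0.


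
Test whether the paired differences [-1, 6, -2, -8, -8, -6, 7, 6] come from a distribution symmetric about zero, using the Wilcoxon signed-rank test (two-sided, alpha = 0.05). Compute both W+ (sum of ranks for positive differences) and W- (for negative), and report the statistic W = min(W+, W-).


Step 1: Drop any zero differences (none here) and take |d_i|.
|d| = [1, 6, 2, 8, 8, 6, 7, 6]
Step 2: Midrank |d_i| (ties get averaged ranks).
ranks: |1|->1, |6|->4, |2|->2, |8|->7.5, |8|->7.5, |6|->4, |7|->6, |6|->4
Step 3: Attach original signs; sum ranks with positive sign and with negative sign.
W+ = 4 + 6 + 4 = 14
W- = 1 + 2 + 7.5 + 7.5 + 4 = 22
(Check: W+ + W- = 36 should equal n(n+1)/2 = 36.)
Step 4: Test statistic W = min(W+, W-) = 14.
Step 5: Ties in |d|, so use the tie-corrected normal approximation.
        E[W] = n(n+1)/4 = 8*9/4 = 18.
        Tie groups: |d|=6 (t=3), |d|=8 (t=2); sum(t^3 - t) = 30.
        Var[W] = n(n+1)(2n+1)/24 - sum(t^3-t)/48 = 1224/24 - 30/48 = 50.375.
        z = (W - E[W]) / sqrt(Var[W]) = (14 - 18) / 7.0975 = -0.5636.
        Two-sided p = 2*Phi(z) = 0.573043.
Step 6: alpha = 0.05. fail to reject H0.

W+ = 14, W- = 22, W = min = 14, p = 0.573043, fail to reject H0.


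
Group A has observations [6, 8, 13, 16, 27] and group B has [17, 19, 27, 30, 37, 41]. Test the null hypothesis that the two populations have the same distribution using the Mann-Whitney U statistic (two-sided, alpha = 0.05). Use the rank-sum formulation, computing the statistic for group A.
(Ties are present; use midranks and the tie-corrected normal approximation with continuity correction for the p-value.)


Step 1: Combine and sort all 11 observations; assign midranks.
sorted (value, group): (6,X), (8,X), (13,X), (16,X), (17,Y), (19,Y), (27,X), (27,Y), (30,Y), (37,Y), (41,Y)
ranks: 6->1, 8->2, 13->3, 16->4, 17->5, 19->6, 27->7.5, 27->7.5, 30->9, 37->10, 41->11
Step 2: Rank sum for X: R1 = 1 + 2 + 3 + 4 + 7.5 = 17.5.
Step 3: U_X = R1 - n1(n1+1)/2 = 17.5 - 5*6/2 = 17.5 - 15 = 2.5.
       U_Y = n1*n2 - U_X = 30 - 2.5 = 27.5.
Step 4: Ties are present, so use the tie-corrected normal approximation (with continuity correction) for the p-value.
Step 5: p-value = 0.028100; compare to alpha = 0.05. reject H0.

U_X = 2.5, p = 0.028100, reject H0 at alpha = 0.05.


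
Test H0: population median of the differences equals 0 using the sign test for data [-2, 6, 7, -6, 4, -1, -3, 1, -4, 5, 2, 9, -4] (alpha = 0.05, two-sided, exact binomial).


Step 1: Discard zero differences. Original n = 13; n_eff = number of nonzero differences = 13.
Nonzero differences (with sign): -2, +6, +7, -6, +4, -1, -3, +1, -4, +5, +2, +9, -4
Step 2: Count signs: positive = 7, negative = 6.
Step 3: Under H0: P(positive) = 0.5, so the number of positives S ~ Bin(13, 0.5).
Step 4: Two-sided exact p-value = sum of Bin(13,0.5) probabilities at or below the observed probability = 1.000000.
Step 5: alpha = 0.05. fail to reject H0.

n_eff = 13, pos = 7, neg = 6, p = 1.000000, fail to reject H0.


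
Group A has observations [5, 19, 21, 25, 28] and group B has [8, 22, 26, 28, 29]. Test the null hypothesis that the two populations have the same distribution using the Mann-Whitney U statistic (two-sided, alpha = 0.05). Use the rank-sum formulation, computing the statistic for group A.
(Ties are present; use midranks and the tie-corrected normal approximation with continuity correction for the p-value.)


Step 1: Combine and sort all 10 observations; assign midranks.
sorted (value, group): (5,X), (8,Y), (19,X), (21,X), (22,Y), (25,X), (26,Y), (28,X), (28,Y), (29,Y)
ranks: 5->1, 8->2, 19->3, 21->4, 22->5, 25->6, 26->7, 28->8.5, 28->8.5, 29->10
Step 2: Rank sum for X: R1 = 1 + 3 + 4 + 6 + 8.5 = 22.5.
Step 3: U_X = R1 - n1(n1+1)/2 = 22.5 - 5*6/2 = 22.5 - 15 = 7.5.
       U_Y = n1*n2 - U_X = 25 - 7.5 = 17.5.
Step 4: Ties are present, so use the tie-corrected normal approximation (with continuity correction) for the p-value.
Step 5: p-value = 0.345742; compare to alpha = 0.05. fail to reject H0.

U_X = 7.5, p = 0.345742, fail to reject H0 at alpha = 0.05.


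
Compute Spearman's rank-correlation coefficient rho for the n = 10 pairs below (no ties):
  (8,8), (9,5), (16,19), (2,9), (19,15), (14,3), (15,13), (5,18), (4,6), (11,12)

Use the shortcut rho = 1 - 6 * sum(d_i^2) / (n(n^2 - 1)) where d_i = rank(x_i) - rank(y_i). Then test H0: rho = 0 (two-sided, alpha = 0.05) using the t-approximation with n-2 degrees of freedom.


Step 1: Rank x and y separately (midranks; no ties here).
rank(x): 8->4, 9->5, 16->9, 2->1, 19->10, 14->7, 15->8, 5->3, 4->2, 11->6
rank(y): 8->4, 5->2, 19->10, 9->5, 15->8, 3->1, 13->7, 18->9, 6->3, 12->6
Step 2: d_i = R_x(i) - R_y(i); compute d_i^2.
  (4-4)^2=0, (5-2)^2=9, (9-10)^2=1, (1-5)^2=16, (10-8)^2=4, (7-1)^2=36, (8-7)^2=1, (3-9)^2=36, (2-3)^2=1, (6-6)^2=0
sum(d^2) = 104.
Step 3: rho = 1 - 6*104 / (10*(10^2 - 1)) = 1 - 624/990 = 0.369697.
Step 4: Under H0, t = rho * sqrt((n-2)/(1-rho^2)) = 1.1254 ~ t(8).
Step 5: Two-sided p-value from the t-distribution with 8 df = 0.293050.
Step 6: alpha = 0.05. fail to reject H0.

rho = 0.3697, p = 0.293050, fail to reject H0 at alpha = 0.05.


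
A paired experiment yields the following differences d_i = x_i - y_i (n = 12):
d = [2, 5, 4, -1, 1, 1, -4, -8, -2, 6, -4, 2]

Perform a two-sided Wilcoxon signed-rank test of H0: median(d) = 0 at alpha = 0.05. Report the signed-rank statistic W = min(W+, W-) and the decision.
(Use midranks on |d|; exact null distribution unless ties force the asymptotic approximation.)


Step 1: Drop any zero differences (none here) and take |d_i|.
|d| = [2, 5, 4, 1, 1, 1, 4, 8, 2, 6, 4, 2]
Step 2: Midrank |d_i| (ties get averaged ranks).
ranks: |2|->5, |5|->10, |4|->8, |1|->2, |1|->2, |1|->2, |4|->8, |8|->12, |2|->5, |6|->11, |4|->8, |2|->5
Step 3: Attach original signs; sum ranks with positive sign and with negative sign.
W+ = 5 + 10 + 8 + 2 + 2 + 11 + 5 = 43
W- = 2 + 8 + 12 + 5 + 8 = 35
(Check: W+ + W- = 78 should equal n(n+1)/2 = 78.)
Step 4: Test statistic W = min(W+, W-) = 35.
Step 5: Ties in |d|, so use the tie-corrected normal approximation.
        E[W] = n(n+1)/4 = 12*13/4 = 39.
        Tie groups: |d|=1 (t=3), |d|=2 (t=3), |d|=4 (t=3); sum(t^3 - t) = 72.
        Var[W] = n(n+1)(2n+1)/24 - sum(t^3-t)/48 = 3900/24 - 72/48 = 161.
        z = (W - E[W]) / sqrt(Var[W]) = (35 - 39) / 12.6886 = -0.3152.
        Two-sided p = 2*Phi(z) = 0.752576.
Step 6: alpha = 0.05. fail to reject H0.

W+ = 43, W- = 35, W = min = 35, p = 0.752576, fail to reject H0.


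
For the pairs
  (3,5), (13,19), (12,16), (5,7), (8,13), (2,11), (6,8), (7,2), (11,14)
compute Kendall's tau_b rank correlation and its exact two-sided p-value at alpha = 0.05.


Step 1: Enumerate the 36 unordered pairs (i,j) with i<j and classify each by sign(x_j-x_i) * sign(y_j-y_i).
  (1,2):dx=+10,dy=+14->C; (1,3):dx=+9,dy=+11->C; (1,4):dx=+2,dy=+2->C; (1,5):dx=+5,dy=+8->C
  (1,6):dx=-1,dy=+6->D; (1,7):dx=+3,dy=+3->C; (1,8):dx=+4,dy=-3->D; (1,9):dx=+8,dy=+9->C
  (2,3):dx=-1,dy=-3->C; (2,4):dx=-8,dy=-12->C; (2,5):dx=-5,dy=-6->C; (2,6):dx=-11,dy=-8->C
  (2,7):dx=-7,dy=-11->C; (2,8):dx=-6,dy=-17->C; (2,9):dx=-2,dy=-5->C; (3,4):dx=-7,dy=-9->C
  (3,5):dx=-4,dy=-3->C; (3,6):dx=-10,dy=-5->C; (3,7):dx=-6,dy=-8->C; (3,8):dx=-5,dy=-14->C
  (3,9):dx=-1,dy=-2->C; (4,5):dx=+3,dy=+6->C; (4,6):dx=-3,dy=+4->D; (4,7):dx=+1,dy=+1->C
  (4,8):dx=+2,dy=-5->D; (4,9):dx=+6,dy=+7->C; (5,6):dx=-6,dy=-2->C; (5,7):dx=-2,dy=-5->C
  (5,8):dx=-1,dy=-11->C; (5,9):dx=+3,dy=+1->C; (6,7):dx=+4,dy=-3->D; (6,8):dx=+5,dy=-9->D
  (6,9):dx=+9,dy=+3->C; (7,8):dx=+1,dy=-6->D; (7,9):dx=+5,dy=+6->C; (8,9):dx=+4,dy=+12->C
Step 2: C = 29, D = 7, total pairs = 36.
Step 3: tau = (C - D)/(n(n-1)/2) = (29 - 7)/36 = 0.611111.
Step 4: Exact two-sided p-value (enumerate n! = 362880 permutations of y under H0): p = 0.024741.
Step 5: alpha = 0.05. reject H0.

tau_b = 0.6111 (C=29, D=7), p = 0.024741, reject H0.


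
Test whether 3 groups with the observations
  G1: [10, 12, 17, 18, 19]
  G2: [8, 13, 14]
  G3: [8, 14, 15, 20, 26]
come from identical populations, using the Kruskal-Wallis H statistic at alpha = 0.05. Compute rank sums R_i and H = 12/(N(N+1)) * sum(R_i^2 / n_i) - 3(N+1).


Step 1: Combine all N = 13 observations and assign midranks.
sorted (value, group, rank): (8,G2,1.5), (8,G3,1.5), (10,G1,3), (12,G1,4), (13,G2,5), (14,G2,6.5), (14,G3,6.5), (15,G3,8), (17,G1,9), (18,G1,10), (19,G1,11), (20,G3,12), (26,G3,13)
Step 2: Sum ranks within each group.
R_1 = 37 (n_1 = 5)
R_2 = 13 (n_2 = 3)
R_3 = 41 (n_3 = 5)
Step 3: H = 12/(N(N+1)) * sum(R_i^2/n_i) - 3(N+1)
     = 12/(13*14) * (37^2/5 + 13^2/3 + 41^2/5) - 3*14
     = 0.065934 * 666.333 - 42
     = 1.934066.
Step 4: Ties present; correction factor C = 1 - 12/(13^3 - 13) = 0.994505. Corrected H = 1.934066 / 0.994505 = 1.944751.
Step 5: Under H0, H ~ chi^2(2); p-value = 0.378184.
Step 6: alpha = 0.05. fail to reject H0.

H = 1.9448, df = 2, p = 0.378184, fail to reject H0.


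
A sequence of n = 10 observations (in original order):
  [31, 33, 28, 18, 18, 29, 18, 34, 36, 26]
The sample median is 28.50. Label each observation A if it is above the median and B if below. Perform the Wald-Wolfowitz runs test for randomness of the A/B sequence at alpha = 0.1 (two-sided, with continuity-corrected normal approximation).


Step 1: Compute median = 28.50; label A = above, B = below.
Labels in order: AABBBABAAB  (n_A = 5, n_B = 5)
Step 2: Count runs R = 6.
Step 3: Under H0 (random ordering), E[R] = 2*n_A*n_B/(n_A+n_B) + 1 = 2*5*5/10 + 1 = 6.0000.
        Var[R] = 2*n_A*n_B*(2*n_A*n_B - n_A - n_B) / ((n_A+n_B)^2 * (n_A+n_B-1)) = 2000/900 = 2.2222.
        SD[R] = 1.4907.
Step 4: R = E[R], so z = 0 with no continuity correction.
Step 5: Two-sided p-value via normal approximation = 2*(1 - Phi(|z|)) = 1.000000.
Step 6: alpha = 0.1. fail to reject H0.

R = 6, z = 0.0000, p = 1.000000, fail to reject H0.


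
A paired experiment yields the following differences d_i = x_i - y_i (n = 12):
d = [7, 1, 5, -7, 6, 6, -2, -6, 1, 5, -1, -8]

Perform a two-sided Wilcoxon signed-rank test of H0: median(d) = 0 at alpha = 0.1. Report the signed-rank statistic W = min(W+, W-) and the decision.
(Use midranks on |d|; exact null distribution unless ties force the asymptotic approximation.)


Step 1: Drop any zero differences (none here) and take |d_i|.
|d| = [7, 1, 5, 7, 6, 6, 2, 6, 1, 5, 1, 8]
Step 2: Midrank |d_i| (ties get averaged ranks).
ranks: |7|->10.5, |1|->2, |5|->5.5, |7|->10.5, |6|->8, |6|->8, |2|->4, |6|->8, |1|->2, |5|->5.5, |1|->2, |8|->12
Step 3: Attach original signs; sum ranks with positive sign and with negative sign.
W+ = 10.5 + 2 + 5.5 + 8 + 8 + 2 + 5.5 = 41.5
W- = 10.5 + 4 + 8 + 2 + 12 = 36.5
(Check: W+ + W- = 78 should equal n(n+1)/2 = 78.)
Step 4: Test statistic W = min(W+, W-) = 36.5.
Step 5: Ties in |d|, so use the tie-corrected normal approximation.
        E[W] = n(n+1)/4 = 12*13/4 = 39.
        Tie groups: |d|=1 (t=3), |d|=5 (t=2), |d|=6 (t=3), |d|=7 (t=2); sum(t^3 - t) = 60.
        Var[W] = n(n+1)(2n+1)/24 - sum(t^3-t)/48 = 3900/24 - 60/48 = 161.25.
        z = (W - E[W]) / sqrt(Var[W]) = (36.5 - 39) / 12.6984 = -0.1969.
        Two-sided p = 2*Phi(z) = 0.843926.
Step 6: alpha = 0.1. fail to reject H0.

W+ = 41.5, W- = 36.5, W = min = 36.5, p = 0.843926, fail to reject H0.


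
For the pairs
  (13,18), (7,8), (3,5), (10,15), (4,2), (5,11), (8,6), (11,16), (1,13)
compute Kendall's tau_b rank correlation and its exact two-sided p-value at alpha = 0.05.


Step 1: Enumerate the 36 unordered pairs (i,j) with i<j and classify each by sign(x_j-x_i) * sign(y_j-y_i).
  (1,2):dx=-6,dy=-10->C; (1,3):dx=-10,dy=-13->C; (1,4):dx=-3,dy=-3->C; (1,5):dx=-9,dy=-16->C
  (1,6):dx=-8,dy=-7->C; (1,7):dx=-5,dy=-12->C; (1,8):dx=-2,dy=-2->C; (1,9):dx=-12,dy=-5->C
  (2,3):dx=-4,dy=-3->C; (2,4):dx=+3,dy=+7->C; (2,5):dx=-3,dy=-6->C; (2,6):dx=-2,dy=+3->D
  (2,7):dx=+1,dy=-2->D; (2,8):dx=+4,dy=+8->C; (2,9):dx=-6,dy=+5->D; (3,4):dx=+7,dy=+10->C
  (3,5):dx=+1,dy=-3->D; (3,6):dx=+2,dy=+6->C; (3,7):dx=+5,dy=+1->C; (3,8):dx=+8,dy=+11->C
  (3,9):dx=-2,dy=+8->D; (4,5):dx=-6,dy=-13->C; (4,6):dx=-5,dy=-4->C; (4,7):dx=-2,dy=-9->C
  (4,8):dx=+1,dy=+1->C; (4,9):dx=-9,dy=-2->C; (5,6):dx=+1,dy=+9->C; (5,7):dx=+4,dy=+4->C
  (5,8):dx=+7,dy=+14->C; (5,9):dx=-3,dy=+11->D; (6,7):dx=+3,dy=-5->D; (6,8):dx=+6,dy=+5->C
  (6,9):dx=-4,dy=+2->D; (7,8):dx=+3,dy=+10->C; (7,9):dx=-7,dy=+7->D; (8,9):dx=-10,dy=-3->C
Step 2: C = 27, D = 9, total pairs = 36.
Step 3: tau = (C - D)/(n(n-1)/2) = (27 - 9)/36 = 0.500000.
Step 4: Exact two-sided p-value (enumerate n! = 362880 permutations of y under H0): p = 0.075176.
Step 5: alpha = 0.05. fail to reject H0.

tau_b = 0.5000 (C=27, D=9), p = 0.075176, fail to reject H0.


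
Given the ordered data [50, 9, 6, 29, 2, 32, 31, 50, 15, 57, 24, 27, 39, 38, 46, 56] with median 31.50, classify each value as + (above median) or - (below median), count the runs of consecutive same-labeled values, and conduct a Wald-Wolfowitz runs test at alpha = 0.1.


Step 1: Compute median = 31.50; label A = above, B = below.
Labels in order: ABBBBABABABBAAAA  (n_A = 8, n_B = 8)
Step 2: Count runs R = 9.
Step 3: Under H0 (random ordering), E[R] = 2*n_A*n_B/(n_A+n_B) + 1 = 2*8*8/16 + 1 = 9.0000.
        Var[R] = 2*n_A*n_B*(2*n_A*n_B - n_A - n_B) / ((n_A+n_B)^2 * (n_A+n_B-1)) = 14336/3840 = 3.7333.
        SD[R] = 1.9322.
Step 4: R = E[R], so z = 0 with no continuity correction.
Step 5: Two-sided p-value via normal approximation = 2*(1 - Phi(|z|)) = 1.000000.
Step 6: alpha = 0.1. fail to reject H0.

R = 9, z = 0.0000, p = 1.000000, fail to reject H0.


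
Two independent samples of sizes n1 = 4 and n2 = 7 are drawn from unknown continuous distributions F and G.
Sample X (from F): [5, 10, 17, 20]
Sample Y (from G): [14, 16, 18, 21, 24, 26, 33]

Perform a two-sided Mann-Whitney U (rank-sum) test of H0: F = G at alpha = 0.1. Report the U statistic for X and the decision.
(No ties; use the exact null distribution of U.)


Step 1: Combine and sort all 11 observations; assign midranks.
sorted (value, group): (5,X), (10,X), (14,Y), (16,Y), (17,X), (18,Y), (20,X), (21,Y), (24,Y), (26,Y), (33,Y)
ranks: 5->1, 10->2, 14->3, 16->4, 17->5, 18->6, 20->7, 21->8, 24->9, 26->10, 33->11
Step 2: Rank sum for X: R1 = 1 + 2 + 5 + 7 = 15.
Step 3: U_X = R1 - n1(n1+1)/2 = 15 - 4*5/2 = 15 - 10 = 5.
       U_Y = n1*n2 - U_X = 28 - 5 = 23.
Step 4: No ties, so the exact null distribution of U (based on enumerating the C(11,4) = 330 equally likely rank assignments) gives the two-sided p-value.
Step 5: p-value = 0.109091; compare to alpha = 0.1. fail to reject H0.

U_X = 5, p = 0.109091, fail to reject H0 at alpha = 0.1.


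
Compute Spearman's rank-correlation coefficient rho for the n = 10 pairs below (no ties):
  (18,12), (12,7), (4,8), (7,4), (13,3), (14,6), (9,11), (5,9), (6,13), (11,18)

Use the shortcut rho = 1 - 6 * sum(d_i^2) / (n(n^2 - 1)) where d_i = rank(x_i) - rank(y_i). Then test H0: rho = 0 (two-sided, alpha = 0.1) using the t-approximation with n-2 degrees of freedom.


Step 1: Rank x and y separately (midranks; no ties here).
rank(x): 18->10, 12->7, 4->1, 7->4, 13->8, 14->9, 9->5, 5->2, 6->3, 11->6
rank(y): 12->8, 7->4, 8->5, 4->2, 3->1, 6->3, 11->7, 9->6, 13->9, 18->10
Step 2: d_i = R_x(i) - R_y(i); compute d_i^2.
  (10-8)^2=4, (7-4)^2=9, (1-5)^2=16, (4-2)^2=4, (8-1)^2=49, (9-3)^2=36, (5-7)^2=4, (2-6)^2=16, (3-9)^2=36, (6-10)^2=16
sum(d^2) = 190.
Step 3: rho = 1 - 6*190 / (10*(10^2 - 1)) = 1 - 1140/990 = -0.151515.
Step 4: Under H0, t = rho * sqrt((n-2)/(1-rho^2)) = -0.4336 ~ t(8).
Step 5: Two-sided p-value from the t-distribution with 8 df = 0.676065.
Step 6: alpha = 0.1. fail to reject H0.

rho = -0.1515, p = 0.676065, fail to reject H0 at alpha = 0.1.


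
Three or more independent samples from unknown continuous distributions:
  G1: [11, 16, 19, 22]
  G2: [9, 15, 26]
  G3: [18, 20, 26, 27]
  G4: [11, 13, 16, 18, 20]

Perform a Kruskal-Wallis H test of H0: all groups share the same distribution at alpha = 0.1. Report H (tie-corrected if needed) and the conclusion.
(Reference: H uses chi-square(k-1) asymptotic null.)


Step 1: Combine all N = 16 observations and assign midranks.
sorted (value, group, rank): (9,G2,1), (11,G1,2.5), (11,G4,2.5), (13,G4,4), (15,G2,5), (16,G1,6.5), (16,G4,6.5), (18,G3,8.5), (18,G4,8.5), (19,G1,10), (20,G3,11.5), (20,G4,11.5), (22,G1,13), (26,G2,14.5), (26,G3,14.5), (27,G3,16)
Step 2: Sum ranks within each group.
R_1 = 32 (n_1 = 4)
R_2 = 20.5 (n_2 = 3)
R_3 = 50.5 (n_3 = 4)
R_4 = 33 (n_4 = 5)
Step 3: H = 12/(N(N+1)) * sum(R_i^2/n_i) - 3(N+1)
     = 12/(16*17) * (32^2/4 + 20.5^2/3 + 50.5^2/4 + 33^2/5) - 3*17
     = 0.044118 * 1251.45 - 51
     = 4.210846.
Step 4: Ties present; correction factor C = 1 - 30/(16^3 - 16) = 0.992647. Corrected H = 4.210846 / 0.992647 = 4.242037.
Step 5: Under H0, H ~ chi^2(3); p-value = 0.236487.
Step 6: alpha = 0.1. fail to reject H0.

H = 4.2420, df = 3, p = 0.236487, fail to reject H0.


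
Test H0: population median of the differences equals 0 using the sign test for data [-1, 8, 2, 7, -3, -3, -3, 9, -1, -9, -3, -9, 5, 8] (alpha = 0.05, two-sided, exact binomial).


Step 1: Discard zero differences. Original n = 14; n_eff = number of nonzero differences = 14.
Nonzero differences (with sign): -1, +8, +2, +7, -3, -3, -3, +9, -1, -9, -3, -9, +5, +8
Step 2: Count signs: positive = 6, negative = 8.
Step 3: Under H0: P(positive) = 0.5, so the number of positives S ~ Bin(14, 0.5).
Step 4: Two-sided exact p-value = sum of Bin(14,0.5) probabilities at or below the observed probability = 0.790527.
Step 5: alpha = 0.05. fail to reject H0.

n_eff = 14, pos = 6, neg = 8, p = 0.790527, fail to reject H0.


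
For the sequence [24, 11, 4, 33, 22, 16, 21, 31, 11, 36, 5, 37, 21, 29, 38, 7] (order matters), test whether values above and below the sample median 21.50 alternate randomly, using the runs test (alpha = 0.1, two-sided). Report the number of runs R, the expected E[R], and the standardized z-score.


Step 1: Compute median = 21.50; label A = above, B = below.
Labels in order: ABBAABBABABABAAB  (n_A = 8, n_B = 8)
Step 2: Count runs R = 12.
Step 3: Under H0 (random ordering), E[R] = 2*n_A*n_B/(n_A+n_B) + 1 = 2*8*8/16 + 1 = 9.0000.
        Var[R] = 2*n_A*n_B*(2*n_A*n_B - n_A - n_B) / ((n_A+n_B)^2 * (n_A+n_B-1)) = 14336/3840 = 3.7333.
        SD[R] = 1.9322.
Step 4: Continuity-corrected z = (R - 0.5 - E[R]) / SD[R] = (12 - 0.5 - 9.0000) / 1.9322 = 1.2939.
Step 5: Two-sided p-value via normal approximation = 2*(1 - Phi(|z|)) = 0.195709.
Step 6: alpha = 0.1. fail to reject H0.

R = 12, z = 1.2939, p = 0.195709, fail to reject H0.


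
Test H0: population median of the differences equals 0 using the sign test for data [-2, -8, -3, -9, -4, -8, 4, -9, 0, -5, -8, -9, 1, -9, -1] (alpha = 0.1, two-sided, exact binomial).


Step 1: Discard zero differences. Original n = 15; n_eff = number of nonzero differences = 14.
Nonzero differences (with sign): -2, -8, -3, -9, -4, -8, +4, -9, -5, -8, -9, +1, -9, -1
Step 2: Count signs: positive = 2, negative = 12.
Step 3: Under H0: P(positive) = 0.5, so the number of positives S ~ Bin(14, 0.5).
Step 4: Two-sided exact p-value = sum of Bin(14,0.5) probabilities at or below the observed probability = 0.012939.
Step 5: alpha = 0.1. reject H0.

n_eff = 14, pos = 2, neg = 12, p = 0.012939, reject H0.


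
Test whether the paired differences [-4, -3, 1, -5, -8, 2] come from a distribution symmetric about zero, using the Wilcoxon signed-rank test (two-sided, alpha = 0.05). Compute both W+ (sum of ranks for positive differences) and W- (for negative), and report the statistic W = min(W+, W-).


Step 1: Drop any zero differences (none here) and take |d_i|.
|d| = [4, 3, 1, 5, 8, 2]
Step 2: Midrank |d_i| (ties get averaged ranks).
ranks: |4|->4, |3|->3, |1|->1, |5|->5, |8|->6, |2|->2
Step 3: Attach original signs; sum ranks with positive sign and with negative sign.
W+ = 1 + 2 = 3
W- = 4 + 3 + 5 + 6 = 18
(Check: W+ + W- = 21 should equal n(n+1)/2 = 21.)
Step 4: Test statistic W = min(W+, W-) = 3.
Step 5: No ties, so the exact null distribution over the 2^6 = 64 sign assignments gives the two-sided p-value = 0.156250.
Step 6: alpha = 0.05. fail to reject H0.

W+ = 3, W- = 18, W = min = 3, p = 0.156250, fail to reject H0.


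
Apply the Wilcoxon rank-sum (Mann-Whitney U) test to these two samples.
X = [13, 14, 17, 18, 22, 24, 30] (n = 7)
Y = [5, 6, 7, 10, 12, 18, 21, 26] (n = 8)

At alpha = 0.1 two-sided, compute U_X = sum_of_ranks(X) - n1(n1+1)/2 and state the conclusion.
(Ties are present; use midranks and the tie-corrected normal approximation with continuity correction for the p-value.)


Step 1: Combine and sort all 15 observations; assign midranks.
sorted (value, group): (5,Y), (6,Y), (7,Y), (10,Y), (12,Y), (13,X), (14,X), (17,X), (18,X), (18,Y), (21,Y), (22,X), (24,X), (26,Y), (30,X)
ranks: 5->1, 6->2, 7->3, 10->4, 12->5, 13->6, 14->7, 17->8, 18->9.5, 18->9.5, 21->11, 22->12, 24->13, 26->14, 30->15
Step 2: Rank sum for X: R1 = 6 + 7 + 8 + 9.5 + 12 + 13 + 15 = 70.5.
Step 3: U_X = R1 - n1(n1+1)/2 = 70.5 - 7*8/2 = 70.5 - 28 = 42.5.
       U_Y = n1*n2 - U_X = 56 - 42.5 = 13.5.
Step 4: Ties are present, so use the tie-corrected normal approximation (with continuity correction) for the p-value.
Step 5: p-value = 0.104882; compare to alpha = 0.1. fail to reject H0.

U_X = 42.5, p = 0.104882, fail to reject H0 at alpha = 0.1.


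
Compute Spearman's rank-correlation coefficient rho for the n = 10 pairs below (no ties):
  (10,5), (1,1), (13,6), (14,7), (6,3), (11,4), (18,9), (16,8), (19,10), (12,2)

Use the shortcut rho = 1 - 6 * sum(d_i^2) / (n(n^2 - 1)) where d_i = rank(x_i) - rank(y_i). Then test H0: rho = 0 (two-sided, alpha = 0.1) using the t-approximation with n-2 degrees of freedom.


Step 1: Rank x and y separately (midranks; no ties here).
rank(x): 10->3, 1->1, 13->6, 14->7, 6->2, 11->4, 18->9, 16->8, 19->10, 12->5
rank(y): 5->5, 1->1, 6->6, 7->7, 3->3, 4->4, 9->9, 8->8, 10->10, 2->2
Step 2: d_i = R_x(i) - R_y(i); compute d_i^2.
  (3-5)^2=4, (1-1)^2=0, (6-6)^2=0, (7-7)^2=0, (2-3)^2=1, (4-4)^2=0, (9-9)^2=0, (8-8)^2=0, (10-10)^2=0, (5-2)^2=9
sum(d^2) = 14.
Step 3: rho = 1 - 6*14 / (10*(10^2 - 1)) = 1 - 84/990 = 0.915152.
Step 4: Under H0, t = rho * sqrt((n-2)/(1-rho^2)) = 6.4212 ~ t(8).
Step 5: Two-sided p-value from the t-distribution with 8 df = 0.000204.
Step 6: alpha = 0.1. reject H0.

rho = 0.9152, p = 0.000204, reject H0 at alpha = 0.1.
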